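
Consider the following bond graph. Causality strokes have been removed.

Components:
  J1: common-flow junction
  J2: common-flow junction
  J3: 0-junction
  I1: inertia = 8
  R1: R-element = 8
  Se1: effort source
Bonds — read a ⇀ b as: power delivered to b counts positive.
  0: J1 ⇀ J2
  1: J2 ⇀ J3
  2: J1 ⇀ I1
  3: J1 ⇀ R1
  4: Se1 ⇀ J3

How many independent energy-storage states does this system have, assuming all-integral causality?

#4 stroke at J3  (Se1 fixes effort; stroke away)
#1 stroke at J2  (common-e at J3 fixed by 4)
#0 stroke at J1  (only one flow-in slot at J2)
#2 stroke at I1  (prefer integral on I1)
#3 stroke at J1  (J1 flow already set via bond 2)

1  (I1 all integral)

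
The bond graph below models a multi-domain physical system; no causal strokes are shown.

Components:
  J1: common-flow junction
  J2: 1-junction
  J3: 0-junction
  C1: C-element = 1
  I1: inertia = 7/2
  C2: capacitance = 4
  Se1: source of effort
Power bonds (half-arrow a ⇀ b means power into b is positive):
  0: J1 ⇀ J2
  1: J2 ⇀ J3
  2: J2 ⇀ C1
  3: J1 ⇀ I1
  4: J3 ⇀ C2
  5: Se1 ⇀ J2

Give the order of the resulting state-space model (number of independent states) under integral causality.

3  (C1, C2, I1 all integral)

b5 stroke at J2  (source Se1 imposes e)
b2 stroke at J2  (C1: C, integral causality)
b3 stroke at I1  (I1 integral (f out))
b0 stroke at J1  (common-f at J1 fixed by 3)
b1 stroke at J2  (common-f at J2 fixed by 0)
b4 stroke at J3  (only one effort-in slot at J3)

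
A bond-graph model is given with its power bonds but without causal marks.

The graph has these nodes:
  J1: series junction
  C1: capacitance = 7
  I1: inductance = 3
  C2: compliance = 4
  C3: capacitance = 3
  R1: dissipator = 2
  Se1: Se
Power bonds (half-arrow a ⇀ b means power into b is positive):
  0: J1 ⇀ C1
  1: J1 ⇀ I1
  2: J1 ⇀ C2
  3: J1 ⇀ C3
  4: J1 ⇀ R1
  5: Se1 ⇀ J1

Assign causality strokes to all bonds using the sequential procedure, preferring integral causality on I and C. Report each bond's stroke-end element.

β5 stroke at J1  (Se1 fixes effort; stroke away)
β0 stroke at J1  (C1 integral (e out))
β1 stroke at I1  (I1 outputs flow p/I1)
β2 stroke at J1  (J1: bond 1 brought flow, rest push out)
β3 stroke at J1  (J1 flow already set via bond 1)
β4 stroke at J1  (common-f at J1 fixed by 1)

β0 →J1
β1 →I1
β2 →J1
β3 →J1
β4 →J1
β5 →J1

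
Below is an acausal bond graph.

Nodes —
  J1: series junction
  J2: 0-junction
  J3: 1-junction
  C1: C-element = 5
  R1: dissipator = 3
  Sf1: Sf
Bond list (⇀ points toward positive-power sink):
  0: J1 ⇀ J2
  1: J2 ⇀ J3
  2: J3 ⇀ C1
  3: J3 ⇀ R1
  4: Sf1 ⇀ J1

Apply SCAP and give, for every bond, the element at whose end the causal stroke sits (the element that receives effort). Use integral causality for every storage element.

b0 →J1
b1 →J2
b2 →J3
b3 →J3
b4 →Sf1

bond 4 stroke→Sf1  (Sf1 (Sf) sets flow on bond)
bond 0 stroke→J1  (1-jn J1 has f-setter on 4)
bond 1 stroke→J2  (J2: last free bond brings effort in)
bond 2 stroke→J3  (common-f at J3 fixed by 1)
bond 3 stroke→J3  (J3: bond 1 brought flow, rest push out)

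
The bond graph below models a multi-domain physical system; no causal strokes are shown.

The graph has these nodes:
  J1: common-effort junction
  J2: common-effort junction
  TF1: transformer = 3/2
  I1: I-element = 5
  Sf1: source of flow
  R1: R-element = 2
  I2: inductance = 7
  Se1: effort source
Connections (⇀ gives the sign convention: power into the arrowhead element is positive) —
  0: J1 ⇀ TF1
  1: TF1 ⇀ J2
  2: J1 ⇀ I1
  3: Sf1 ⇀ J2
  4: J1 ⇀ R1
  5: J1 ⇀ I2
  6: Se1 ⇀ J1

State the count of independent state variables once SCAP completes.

2  (I1, I2 all integral)

#3 →Sf1  (source Sf1 imposes f)
#6 →J1  (Se1: effort source, stroke at far end)
#0 →TF1  (J1 effort already set via bond 6)
#2 →I1  (J1: bond 6 brought effort, rest push out)
#4 →R1  (0-jn J1 has e-setter on 6)
#5 →I2  (J1 effort already set via bond 6)
#1 →J2  (J2 needs exactly one e-in)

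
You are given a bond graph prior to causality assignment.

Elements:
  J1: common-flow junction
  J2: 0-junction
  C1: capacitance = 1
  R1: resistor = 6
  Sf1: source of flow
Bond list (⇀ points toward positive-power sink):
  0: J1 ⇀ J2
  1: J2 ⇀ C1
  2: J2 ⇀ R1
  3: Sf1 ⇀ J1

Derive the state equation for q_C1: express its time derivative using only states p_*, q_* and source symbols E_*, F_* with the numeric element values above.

dq_C1/dt = F_Sf1 - q_C1/6

b3 stroke at Sf1  (Sf1 (Sf) sets flow on bond)
b0 stroke at J1  (J1: bond 3 brought flow, rest push out)
b1 stroke at J2  (C1 outputs effort q/C1)
b2 stroke at R1  (J2: bond 1 brought effort, rest push out)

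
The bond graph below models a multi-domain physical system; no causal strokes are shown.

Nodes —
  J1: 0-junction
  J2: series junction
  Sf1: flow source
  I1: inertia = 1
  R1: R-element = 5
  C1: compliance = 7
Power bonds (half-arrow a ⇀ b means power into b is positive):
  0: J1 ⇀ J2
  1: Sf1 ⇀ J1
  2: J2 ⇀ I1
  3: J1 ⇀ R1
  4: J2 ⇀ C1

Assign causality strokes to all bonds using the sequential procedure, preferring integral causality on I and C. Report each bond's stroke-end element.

b1 →Sf1  (Sf1 fixes flow; stroke at Sf1)
b2 →I1  (I1 integral (f out))
b0 →J2  (J2 flow already set via bond 2)
b4 →J2  (1-jn J2 has f-setter on 2)
b3 →J1  (closing 0-jn rule on J1)

#0 →J2
#1 →Sf1
#2 →I1
#3 →J1
#4 →J2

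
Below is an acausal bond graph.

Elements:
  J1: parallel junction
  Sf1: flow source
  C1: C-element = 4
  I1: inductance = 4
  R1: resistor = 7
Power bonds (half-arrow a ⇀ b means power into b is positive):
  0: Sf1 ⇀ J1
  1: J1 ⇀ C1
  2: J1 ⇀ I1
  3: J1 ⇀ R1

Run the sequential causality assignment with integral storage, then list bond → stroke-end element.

bond 0 stroke→Sf1
bond 1 stroke→J1
bond 2 stroke→I1
bond 3 stroke→R1

β0 |Sf1  (Sf1 (Sf) sets flow on bond)
β1 |J1  (C1 integral (e out))
β2 |I1  (J1: bond 1 brought effort, rest push out)
β3 |R1  (0-jn J1 has e-setter on 1)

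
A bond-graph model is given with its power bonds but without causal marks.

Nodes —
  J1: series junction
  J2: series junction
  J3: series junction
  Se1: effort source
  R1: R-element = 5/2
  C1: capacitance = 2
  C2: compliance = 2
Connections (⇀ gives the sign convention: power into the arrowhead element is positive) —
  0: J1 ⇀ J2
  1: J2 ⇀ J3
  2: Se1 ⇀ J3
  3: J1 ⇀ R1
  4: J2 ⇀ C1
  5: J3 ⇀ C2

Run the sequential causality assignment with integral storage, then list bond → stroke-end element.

β0 stroke at J1
β1 stroke at J2
β2 stroke at J3
β3 stroke at R1
β4 stroke at J2
β5 stroke at J3

#2 stroke→J3  (Se1: effort source, stroke at far end)
#4 stroke→J2  (C1: C, integral causality)
#5 stroke→J3  (C2 outputs effort q/C2)
#1 stroke→J2  (J3: last free bond brings flow in)
#0 stroke→J1  (closing 1-jn rule on J2)
#3 stroke→R1  (closing 1-jn rule on J1)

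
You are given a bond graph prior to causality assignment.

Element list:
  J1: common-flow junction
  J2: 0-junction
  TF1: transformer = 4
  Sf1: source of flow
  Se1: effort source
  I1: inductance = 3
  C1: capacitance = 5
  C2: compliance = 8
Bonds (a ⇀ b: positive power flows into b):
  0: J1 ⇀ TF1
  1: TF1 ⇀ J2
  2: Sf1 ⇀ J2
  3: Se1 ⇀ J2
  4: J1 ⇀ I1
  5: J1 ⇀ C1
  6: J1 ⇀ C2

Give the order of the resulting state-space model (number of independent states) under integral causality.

3  (C1, C2, I1 all integral)

β2 stroke at Sf1  (Sf1 (Sf) sets flow on bond)
β3 stroke at J2  (source Se1 imposes e)
β1 stroke at TF1  (common-e at J2 fixed by 3)
β0 stroke at J1  (TF1: transformer flips bond 1)
β4 stroke at I1  (I1 outputs flow p/I1)
β5 stroke at J1  (1-jn J1 has f-setter on 4)
β6 stroke at J1  (J1 flow already set via bond 4)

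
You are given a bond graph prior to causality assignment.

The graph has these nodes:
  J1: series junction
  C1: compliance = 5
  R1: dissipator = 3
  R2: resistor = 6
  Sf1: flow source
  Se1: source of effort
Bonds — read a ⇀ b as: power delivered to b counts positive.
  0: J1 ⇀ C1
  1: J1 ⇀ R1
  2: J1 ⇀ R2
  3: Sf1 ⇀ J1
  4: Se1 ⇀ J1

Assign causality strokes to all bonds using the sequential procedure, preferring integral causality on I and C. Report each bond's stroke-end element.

#3 |Sf1  (Sf1: flow source, stroke at near end)
#4 |J1  (Se1 fixes effort; stroke away)
#0 |J1  (J1 flow already set via bond 3)
#1 |J1  (J1 flow already set via bond 3)
#2 |J1  (1-jn J1 has f-setter on 3)

bond 0 |J1
bond 1 |J1
bond 2 |J1
bond 3 |Sf1
bond 4 |J1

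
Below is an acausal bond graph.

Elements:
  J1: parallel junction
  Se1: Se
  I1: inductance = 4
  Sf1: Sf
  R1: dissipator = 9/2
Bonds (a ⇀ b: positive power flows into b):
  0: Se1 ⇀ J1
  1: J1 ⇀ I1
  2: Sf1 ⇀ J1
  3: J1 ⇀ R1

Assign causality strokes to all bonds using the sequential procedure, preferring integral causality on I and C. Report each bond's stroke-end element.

#0 stroke→J1  (Se1 (Se) sets effort on bond)
#2 stroke→Sf1  (source Sf1 imposes f)
#1 stroke→I1  (0-jn J1 has e-setter on 0)
#3 stroke→R1  (0-jn J1 has e-setter on 0)

bond 0 stroke→J1
bond 1 stroke→I1
bond 2 stroke→Sf1
bond 3 stroke→R1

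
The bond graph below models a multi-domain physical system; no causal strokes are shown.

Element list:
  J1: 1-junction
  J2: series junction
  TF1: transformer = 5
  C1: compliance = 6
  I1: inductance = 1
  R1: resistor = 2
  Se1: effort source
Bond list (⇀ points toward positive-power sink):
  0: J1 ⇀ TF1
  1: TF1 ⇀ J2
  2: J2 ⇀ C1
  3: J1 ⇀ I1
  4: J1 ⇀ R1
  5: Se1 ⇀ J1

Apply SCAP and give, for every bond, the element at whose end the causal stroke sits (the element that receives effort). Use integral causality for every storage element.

#5 stroke at J1  (Se1: effort source, stroke at far end)
#2 stroke at J2  (C1: C, integral causality)
#1 stroke at TF1  (J2 needs exactly one f-in)
#0 stroke at J1  (TF1: transformer flips bond 1)
#3 stroke at I1  (I1 integral (f out))
#4 stroke at J1  (1-jn J1 has f-setter on 3)

#0 stroke at J1
#1 stroke at TF1
#2 stroke at J2
#3 stroke at I1
#4 stroke at J1
#5 stroke at J1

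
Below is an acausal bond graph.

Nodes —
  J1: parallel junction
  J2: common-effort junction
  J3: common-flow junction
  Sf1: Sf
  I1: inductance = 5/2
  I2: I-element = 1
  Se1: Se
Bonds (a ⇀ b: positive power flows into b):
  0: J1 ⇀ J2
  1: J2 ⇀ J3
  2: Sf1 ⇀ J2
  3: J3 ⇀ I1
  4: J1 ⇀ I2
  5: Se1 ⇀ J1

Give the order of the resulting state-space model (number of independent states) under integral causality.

2  (I1, I2 all integral)

#2 →Sf1  (Sf1 (Sf) sets flow on bond)
#5 →J1  (Se1 (Se) sets effort on bond)
#0 →J2  (J1 effort already set via bond 5)
#4 →I2  (0-jn J1 has e-setter on 5)
#1 →J3  (J2: bond 0 brought effort, rest push out)
#3 →I1  (only one flow-in slot at J3)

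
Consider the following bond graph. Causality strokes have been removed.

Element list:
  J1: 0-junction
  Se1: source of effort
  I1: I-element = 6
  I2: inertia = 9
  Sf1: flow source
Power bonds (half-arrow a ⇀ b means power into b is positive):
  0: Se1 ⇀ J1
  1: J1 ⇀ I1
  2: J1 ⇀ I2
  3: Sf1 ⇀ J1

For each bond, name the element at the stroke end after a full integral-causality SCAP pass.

b0 |J1
b1 |I1
b2 |I2
b3 |Sf1

b0 →J1  (Se1 (Se) sets effort on bond)
b3 →Sf1  (Sf1: flow source, stroke at near end)
b1 →I1  (0-jn J1 has e-setter on 0)
b2 →I2  (J1 effort already set via bond 0)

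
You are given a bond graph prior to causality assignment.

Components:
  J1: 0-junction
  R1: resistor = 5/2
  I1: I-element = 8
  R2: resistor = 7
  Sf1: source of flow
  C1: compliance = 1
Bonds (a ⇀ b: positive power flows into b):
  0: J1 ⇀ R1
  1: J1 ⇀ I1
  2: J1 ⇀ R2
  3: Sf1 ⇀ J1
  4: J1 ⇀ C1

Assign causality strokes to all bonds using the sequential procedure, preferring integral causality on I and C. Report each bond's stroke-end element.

β0 stroke→R1
β1 stroke→I1
β2 stroke→R2
β3 stroke→Sf1
β4 stroke→J1

b3 |Sf1  (Sf1: flow source, stroke at near end)
b1 |I1  (prefer integral on I1)
b4 |J1  (C1 integral (e out))
b0 |R1  (J1 effort already set via bond 4)
b2 |R2  (common-e at J1 fixed by 4)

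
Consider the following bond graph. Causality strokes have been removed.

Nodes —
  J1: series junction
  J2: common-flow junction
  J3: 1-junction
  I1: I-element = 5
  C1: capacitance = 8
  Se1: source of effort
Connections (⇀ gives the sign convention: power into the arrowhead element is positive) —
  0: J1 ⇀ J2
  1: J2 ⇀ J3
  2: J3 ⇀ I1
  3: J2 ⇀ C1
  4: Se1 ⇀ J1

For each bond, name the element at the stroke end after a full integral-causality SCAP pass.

bond 0 stroke→J2
bond 1 stroke→J3
bond 2 stroke→I1
bond 3 stroke→J2
bond 4 stroke→J1

β4 stroke at J1  (Se1 fixes effort; stroke away)
β0 stroke at J2  (only one flow-in slot at J1)
β2 stroke at I1  (prefer integral on I1)
β1 stroke at J3  (common-f at J3 fixed by 2)
β3 stroke at J2  (J2 flow already set via bond 1)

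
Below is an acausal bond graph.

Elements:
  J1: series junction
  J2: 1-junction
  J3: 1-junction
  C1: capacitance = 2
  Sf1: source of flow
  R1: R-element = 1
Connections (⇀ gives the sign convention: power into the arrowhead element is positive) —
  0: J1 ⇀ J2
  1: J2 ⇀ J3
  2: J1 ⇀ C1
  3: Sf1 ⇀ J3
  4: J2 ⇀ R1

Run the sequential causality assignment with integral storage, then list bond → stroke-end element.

b0 |J2
b1 |J3
b2 |J1
b3 |Sf1
b4 |J2

#3 stroke at Sf1  (Sf1 (Sf) sets flow on bond)
#1 stroke at J3  (J3 flow already set via bond 3)
#0 stroke at J2  (common-f at J2 fixed by 1)
#4 stroke at J2  (J2: bond 1 brought flow, rest push out)
#2 stroke at J1  (1-jn J1 has f-setter on 0)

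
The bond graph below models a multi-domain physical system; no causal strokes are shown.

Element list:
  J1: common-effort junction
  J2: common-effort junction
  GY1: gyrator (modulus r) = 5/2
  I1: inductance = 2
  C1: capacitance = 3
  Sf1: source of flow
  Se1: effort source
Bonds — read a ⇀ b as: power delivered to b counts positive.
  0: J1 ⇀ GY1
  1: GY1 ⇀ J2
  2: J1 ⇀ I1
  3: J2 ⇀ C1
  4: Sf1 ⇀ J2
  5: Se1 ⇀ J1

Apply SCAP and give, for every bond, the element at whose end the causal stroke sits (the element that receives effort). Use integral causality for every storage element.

#0 →GY1
#1 →GY1
#2 →I1
#3 →J2
#4 →Sf1
#5 →J1

bond 4 →Sf1  (source Sf1 imposes f)
bond 5 →J1  (source Se1 imposes e)
bond 0 →GY1  (J1 effort already set via bond 5)
bond 2 →I1  (common-e at J1 fixed by 5)
bond 1 →GY1  (GY GY1: same side as bond 0)
bond 3 →J2  (J2 needs exactly one e-in)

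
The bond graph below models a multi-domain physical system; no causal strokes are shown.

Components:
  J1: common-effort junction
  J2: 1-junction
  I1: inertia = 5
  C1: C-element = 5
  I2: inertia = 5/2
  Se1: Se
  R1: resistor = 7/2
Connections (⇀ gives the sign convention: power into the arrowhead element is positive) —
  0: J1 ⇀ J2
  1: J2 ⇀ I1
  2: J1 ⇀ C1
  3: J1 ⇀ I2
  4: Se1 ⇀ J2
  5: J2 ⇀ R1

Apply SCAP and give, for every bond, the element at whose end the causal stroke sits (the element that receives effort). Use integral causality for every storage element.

β4 stroke at J2  (Se1: effort source, stroke at far end)
β1 stroke at I1  (prefer integral on I1)
β0 stroke at J2  (J2 flow already set via bond 1)
β5 stroke at J2  (J2: bond 1 brought flow, rest push out)
β2 stroke at J1  (C1 integral (e out))
β3 stroke at I2  (0-jn J1 has e-setter on 2)

#0 stroke→J2
#1 stroke→I1
#2 stroke→J1
#3 stroke→I2
#4 stroke→J2
#5 stroke→J2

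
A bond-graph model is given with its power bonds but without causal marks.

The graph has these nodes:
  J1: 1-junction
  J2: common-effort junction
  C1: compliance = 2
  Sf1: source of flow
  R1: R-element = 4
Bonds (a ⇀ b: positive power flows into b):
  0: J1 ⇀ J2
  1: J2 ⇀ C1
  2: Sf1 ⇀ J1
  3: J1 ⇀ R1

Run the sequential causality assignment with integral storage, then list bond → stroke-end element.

β0 stroke at J1
β1 stroke at J2
β2 stroke at Sf1
β3 stroke at J1

β2 |Sf1  (Sf1 (Sf) sets flow on bond)
β0 |J1  (common-f at J1 fixed by 2)
β3 |J1  (J1 flow already set via bond 2)
β1 |J2  (J2: last free bond brings effort in)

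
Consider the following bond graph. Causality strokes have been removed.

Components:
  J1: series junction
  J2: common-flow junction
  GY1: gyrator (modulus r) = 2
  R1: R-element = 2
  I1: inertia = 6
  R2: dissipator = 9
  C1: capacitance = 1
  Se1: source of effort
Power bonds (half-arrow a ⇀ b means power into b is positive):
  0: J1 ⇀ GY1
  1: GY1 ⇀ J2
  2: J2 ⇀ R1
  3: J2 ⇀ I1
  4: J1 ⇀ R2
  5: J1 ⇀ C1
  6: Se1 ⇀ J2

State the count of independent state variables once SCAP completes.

#6 stroke at J2  (source Se1 imposes e)
#3 stroke at I1  (I1 outputs flow p/I1)
#1 stroke at J2  (1-jn J2 has f-setter on 3)
#2 stroke at J2  (J2 flow already set via bond 3)
#0 stroke at J1  (through GY1, causality inverts; strokes same side of GY1)
#5 stroke at J1  (prefer integral on C1)
#4 stroke at R2  (J1: last free bond brings flow in)

2  (C1, I1 all integral)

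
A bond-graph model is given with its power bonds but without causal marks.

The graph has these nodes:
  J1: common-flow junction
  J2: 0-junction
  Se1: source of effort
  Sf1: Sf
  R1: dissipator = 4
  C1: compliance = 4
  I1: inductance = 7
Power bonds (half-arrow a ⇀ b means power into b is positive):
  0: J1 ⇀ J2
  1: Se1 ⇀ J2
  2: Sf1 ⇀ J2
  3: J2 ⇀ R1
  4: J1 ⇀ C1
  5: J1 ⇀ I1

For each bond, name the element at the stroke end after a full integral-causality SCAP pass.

#0 |J1
#1 |J2
#2 |Sf1
#3 |R1
#4 |J1
#5 |I1

β1 →J2  (source Se1 imposes e)
β2 →Sf1  (source Sf1 imposes f)
β0 →J1  (J2 effort already set via bond 1)
β3 →R1  (J2 effort already set via bond 1)
β4 →J1  (C1 outputs effort q/C1)
β5 →I1  (J1 needs exactly one f-in)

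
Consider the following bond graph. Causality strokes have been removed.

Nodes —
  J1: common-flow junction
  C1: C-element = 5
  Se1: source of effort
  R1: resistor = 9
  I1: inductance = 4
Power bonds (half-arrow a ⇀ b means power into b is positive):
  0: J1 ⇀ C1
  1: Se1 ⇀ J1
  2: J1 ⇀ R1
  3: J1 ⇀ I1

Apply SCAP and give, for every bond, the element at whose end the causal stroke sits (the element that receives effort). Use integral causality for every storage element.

β0 stroke→J1
β1 stroke→J1
β2 stroke→J1
β3 stroke→I1

b1 stroke→J1  (Se1 (Se) sets effort on bond)
b0 stroke→J1  (C1 integral (e out))
b3 stroke→I1  (I1 outputs flow p/I1)
b2 stroke→J1  (1-jn J1 has f-setter on 3)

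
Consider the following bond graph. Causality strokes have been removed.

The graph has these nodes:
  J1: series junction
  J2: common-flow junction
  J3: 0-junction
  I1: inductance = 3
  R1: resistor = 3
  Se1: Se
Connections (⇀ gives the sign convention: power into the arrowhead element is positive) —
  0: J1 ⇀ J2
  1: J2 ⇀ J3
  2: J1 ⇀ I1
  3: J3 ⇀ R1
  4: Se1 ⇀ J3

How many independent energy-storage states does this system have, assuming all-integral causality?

bond 4 stroke→J3  (Se1 (Se) sets effort on bond)
bond 1 stroke→J2  (common-e at J3 fixed by 4)
bond 3 stroke→R1  (J3 effort already set via bond 4)
bond 0 stroke→J1  (J2: last free bond brings flow in)
bond 2 stroke→I1  (J1 needs exactly one f-in)

1  (I1 all integral)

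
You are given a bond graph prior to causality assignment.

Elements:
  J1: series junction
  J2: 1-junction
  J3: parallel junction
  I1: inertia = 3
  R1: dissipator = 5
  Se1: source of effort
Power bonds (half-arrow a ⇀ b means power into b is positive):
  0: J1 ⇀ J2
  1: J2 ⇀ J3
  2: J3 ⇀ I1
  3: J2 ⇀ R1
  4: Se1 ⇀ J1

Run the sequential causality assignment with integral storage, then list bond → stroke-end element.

b4 |J1  (source Se1 imposes e)
b0 |J2  (J1 needs exactly one f-in)
b2 |I1  (I1 integral (f out))
b1 |J3  (only one effort-in slot at J3)
b3 |J2  (J2 flow already set via bond 1)

b0 |J2
b1 |J3
b2 |I1
b3 |J2
b4 |J1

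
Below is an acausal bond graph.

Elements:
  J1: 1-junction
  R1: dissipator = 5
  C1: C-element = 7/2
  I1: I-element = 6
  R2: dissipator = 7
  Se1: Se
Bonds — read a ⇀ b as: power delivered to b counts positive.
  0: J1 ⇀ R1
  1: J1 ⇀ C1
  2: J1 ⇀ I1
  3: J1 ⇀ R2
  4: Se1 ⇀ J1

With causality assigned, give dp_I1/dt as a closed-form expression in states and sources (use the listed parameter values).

dp_I1/dt = E_Se1 - 2*p_I1 - 2*q_C1/7

#4 stroke at J1  (source Se1 imposes e)
#1 stroke at J1  (C1: C, integral causality)
#2 stroke at I1  (prefer integral on I1)
#0 stroke at J1  (1-jn J1 has f-setter on 2)
#3 stroke at J1  (J1: bond 2 brought flow, rest push out)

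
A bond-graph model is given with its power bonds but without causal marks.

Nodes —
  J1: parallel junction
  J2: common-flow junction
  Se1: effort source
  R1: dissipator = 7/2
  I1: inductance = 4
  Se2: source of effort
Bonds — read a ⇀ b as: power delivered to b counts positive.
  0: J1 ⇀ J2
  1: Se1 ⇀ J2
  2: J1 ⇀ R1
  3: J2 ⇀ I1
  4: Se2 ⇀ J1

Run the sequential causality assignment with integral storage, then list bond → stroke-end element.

b0 →J2
b1 →J2
b2 →R1
b3 →I1
b4 →J1

bond 1 stroke→J2  (Se1 fixes effort; stroke away)
bond 4 stroke→J1  (source Se2 imposes e)
bond 0 stroke→J2  (0-jn J1 has e-setter on 4)
bond 2 stroke→R1  (J1: bond 4 brought effort, rest push out)
bond 3 stroke→I1  (closing 1-jn rule on J2)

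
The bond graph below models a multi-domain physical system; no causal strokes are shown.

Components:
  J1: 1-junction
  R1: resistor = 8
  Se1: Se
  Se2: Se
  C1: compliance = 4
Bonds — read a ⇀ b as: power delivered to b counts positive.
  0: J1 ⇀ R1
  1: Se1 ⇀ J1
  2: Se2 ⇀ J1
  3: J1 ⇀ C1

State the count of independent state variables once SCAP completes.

1  (C1 all integral)

b1 stroke→J1  (Se1 fixes effort; stroke away)
b2 stroke→J1  (Se2: effort source, stroke at far end)
b3 stroke→J1  (C1 outputs effort q/C1)
b0 stroke→R1  (J1: last free bond brings flow in)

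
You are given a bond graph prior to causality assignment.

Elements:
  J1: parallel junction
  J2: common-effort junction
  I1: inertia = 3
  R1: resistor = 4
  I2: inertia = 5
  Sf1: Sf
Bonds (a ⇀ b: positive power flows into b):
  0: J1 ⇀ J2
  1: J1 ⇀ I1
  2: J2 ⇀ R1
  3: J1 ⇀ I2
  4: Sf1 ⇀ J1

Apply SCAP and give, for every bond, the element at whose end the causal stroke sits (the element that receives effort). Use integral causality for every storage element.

bond 4 →Sf1  (Sf1 fixes flow; stroke at Sf1)
bond 1 →I1  (prefer integral on I1)
bond 3 →I2  (I2 outputs flow p/I2)
bond 0 →J1  (closing 0-jn rule on J1)
bond 2 →J2  (closing 0-jn rule on J2)

#0 →J1
#1 →I1
#2 →J2
#3 →I2
#4 →Sf1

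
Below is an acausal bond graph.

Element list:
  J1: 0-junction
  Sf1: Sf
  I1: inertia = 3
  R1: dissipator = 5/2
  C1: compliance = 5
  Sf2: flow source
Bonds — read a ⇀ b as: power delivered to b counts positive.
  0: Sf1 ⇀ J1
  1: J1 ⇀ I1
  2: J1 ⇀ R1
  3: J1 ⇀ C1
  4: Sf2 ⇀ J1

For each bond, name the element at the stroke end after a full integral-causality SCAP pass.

b0 →Sf1  (source Sf1 imposes f)
b4 →Sf2  (Sf2 (Sf) sets flow on bond)
b1 →I1  (I1: I, integral causality)
b3 →J1  (C1 integral (e out))
b2 →R1  (0-jn J1 has e-setter on 3)

β0 →Sf1
β1 →I1
β2 →R1
β3 →J1
β4 →Sf2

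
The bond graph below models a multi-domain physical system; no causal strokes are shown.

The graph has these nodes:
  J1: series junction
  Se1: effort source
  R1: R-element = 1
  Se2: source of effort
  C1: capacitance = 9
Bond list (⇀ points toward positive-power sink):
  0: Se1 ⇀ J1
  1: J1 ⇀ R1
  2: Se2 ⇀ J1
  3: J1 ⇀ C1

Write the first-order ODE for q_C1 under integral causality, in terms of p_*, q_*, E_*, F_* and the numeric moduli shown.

dq_C1/dt = E_Se1 + E_Se2 - q_C1/9

bond 0 stroke→J1  (Se1 (Se) sets effort on bond)
bond 2 stroke→J1  (Se2: effort source, stroke at far end)
bond 3 stroke→J1  (prefer integral on C1)
bond 1 stroke→R1  (J1: last free bond brings flow in)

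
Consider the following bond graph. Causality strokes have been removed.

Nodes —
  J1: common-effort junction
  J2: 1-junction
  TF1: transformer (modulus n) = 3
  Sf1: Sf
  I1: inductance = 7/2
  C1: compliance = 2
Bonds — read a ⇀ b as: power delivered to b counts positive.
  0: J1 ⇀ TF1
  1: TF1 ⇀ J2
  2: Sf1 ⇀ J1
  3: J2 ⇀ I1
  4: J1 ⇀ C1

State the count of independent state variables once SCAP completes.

2  (C1, I1 all integral)

β2 |Sf1  (source Sf1 imposes f)
β3 |I1  (prefer integral on I1)
β1 |J2  (common-f at J2 fixed by 3)
β0 |TF1  (TF1: transformer flips bond 1)
β4 |J1  (closing 0-jn rule on J1)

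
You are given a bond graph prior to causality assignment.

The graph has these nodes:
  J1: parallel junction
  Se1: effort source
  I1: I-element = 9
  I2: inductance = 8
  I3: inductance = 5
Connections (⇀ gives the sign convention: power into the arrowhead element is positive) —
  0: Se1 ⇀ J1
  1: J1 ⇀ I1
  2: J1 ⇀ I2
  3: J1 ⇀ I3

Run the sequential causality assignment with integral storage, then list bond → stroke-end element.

β0 stroke→J1  (Se1: effort source, stroke at far end)
β1 stroke→I1  (0-jn J1 has e-setter on 0)
β2 stroke→I2  (0-jn J1 has e-setter on 0)
β3 stroke→I3  (common-e at J1 fixed by 0)

β0 stroke→J1
β1 stroke→I1
β2 stroke→I2
β3 stroke→I3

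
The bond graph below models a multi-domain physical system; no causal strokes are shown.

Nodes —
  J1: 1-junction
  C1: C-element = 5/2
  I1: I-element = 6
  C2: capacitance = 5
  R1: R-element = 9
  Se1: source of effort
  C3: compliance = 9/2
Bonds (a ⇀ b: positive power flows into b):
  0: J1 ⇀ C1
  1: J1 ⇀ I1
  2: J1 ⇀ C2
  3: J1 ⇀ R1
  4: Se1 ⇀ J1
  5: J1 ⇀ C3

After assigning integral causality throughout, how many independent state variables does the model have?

4  (C1, C2, C3, I1 all integral)

b4 stroke→J1  (Se1: effort source, stroke at far end)
b0 stroke→J1  (C1 outputs effort q/C1)
b1 stroke→I1  (I1: I, integral causality)
b2 stroke→J1  (J1 flow already set via bond 1)
b3 stroke→J1  (J1: bond 1 brought flow, rest push out)
b5 stroke→J1  (common-f at J1 fixed by 1)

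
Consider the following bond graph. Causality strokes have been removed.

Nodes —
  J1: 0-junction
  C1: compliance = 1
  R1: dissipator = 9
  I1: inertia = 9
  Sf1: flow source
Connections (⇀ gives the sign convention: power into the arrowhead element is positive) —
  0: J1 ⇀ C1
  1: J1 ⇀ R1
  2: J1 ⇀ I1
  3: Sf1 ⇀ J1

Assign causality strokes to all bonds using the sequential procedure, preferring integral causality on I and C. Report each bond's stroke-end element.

β3 stroke at Sf1  (Sf1 fixes flow; stroke at Sf1)
β0 stroke at J1  (prefer integral on C1)
β1 stroke at R1  (common-e at J1 fixed by 0)
β2 stroke at I1  (J1 effort already set via bond 0)

b0 stroke at J1
b1 stroke at R1
b2 stroke at I1
b3 stroke at Sf1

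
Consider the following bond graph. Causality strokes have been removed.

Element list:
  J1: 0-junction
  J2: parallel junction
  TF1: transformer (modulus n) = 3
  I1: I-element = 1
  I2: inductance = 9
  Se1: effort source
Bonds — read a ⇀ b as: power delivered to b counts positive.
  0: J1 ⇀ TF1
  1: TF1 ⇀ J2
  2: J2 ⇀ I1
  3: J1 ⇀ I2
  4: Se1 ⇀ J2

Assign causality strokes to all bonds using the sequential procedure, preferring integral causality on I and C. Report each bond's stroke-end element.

β0 stroke→J1
β1 stroke→TF1
β2 stroke→I1
β3 stroke→I2
β4 stroke→J2

bond 4 |J2  (Se1 fixes effort; stroke away)
bond 1 |TF1  (0-jn J2 has e-setter on 4)
bond 2 |I1  (J2 effort already set via bond 4)
bond 0 |J1  (TF TF1: opposite of bond 1)
bond 3 |I2  (0-jn J1 has e-setter on 0)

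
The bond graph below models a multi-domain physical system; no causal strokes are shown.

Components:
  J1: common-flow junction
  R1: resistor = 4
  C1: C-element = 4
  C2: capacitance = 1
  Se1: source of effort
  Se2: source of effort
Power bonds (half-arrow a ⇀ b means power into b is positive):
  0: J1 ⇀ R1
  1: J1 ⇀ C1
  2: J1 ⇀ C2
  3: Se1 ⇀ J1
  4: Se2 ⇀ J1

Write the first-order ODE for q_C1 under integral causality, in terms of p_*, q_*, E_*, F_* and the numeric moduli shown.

#3 |J1  (Se1 fixes effort; stroke away)
#4 |J1  (source Se2 imposes e)
#1 |J1  (C1 outputs effort q/C1)
#2 |J1  (C2: C, integral causality)
#0 |R1  (J1 needs exactly one f-in)

dq_C1/dt = E_Se1/4 + E_Se2/4 - q_C1/16 - q_C2/4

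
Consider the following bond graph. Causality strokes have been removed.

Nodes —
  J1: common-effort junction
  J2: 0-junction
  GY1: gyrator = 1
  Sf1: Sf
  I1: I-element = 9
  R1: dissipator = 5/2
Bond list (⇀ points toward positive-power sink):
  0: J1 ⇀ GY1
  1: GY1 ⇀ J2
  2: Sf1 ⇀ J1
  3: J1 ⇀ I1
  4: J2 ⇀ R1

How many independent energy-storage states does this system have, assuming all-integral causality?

1  (I1 all integral)

bond 2 →Sf1  (Sf1 (Sf) sets flow on bond)
bond 3 →I1  (I1 integral (f out))
bond 0 →J1  (J1: last free bond brings effort in)
bond 1 →J2  (GY1: gyrator matches bond 0)
bond 4 →R1  (common-e at J2 fixed by 1)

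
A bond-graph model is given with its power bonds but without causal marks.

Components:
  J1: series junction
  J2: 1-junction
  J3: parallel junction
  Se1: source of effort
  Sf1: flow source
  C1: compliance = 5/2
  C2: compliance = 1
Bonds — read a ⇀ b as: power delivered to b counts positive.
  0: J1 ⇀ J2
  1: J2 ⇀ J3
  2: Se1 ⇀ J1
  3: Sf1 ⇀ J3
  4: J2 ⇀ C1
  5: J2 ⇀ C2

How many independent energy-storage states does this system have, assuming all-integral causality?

2  (C1, C2 all integral)

b2 stroke→J1  (Se1: effort source, stroke at far end)
b3 stroke→Sf1  (source Sf1 imposes f)
b0 stroke→J2  (only one flow-in slot at J1)
b1 stroke→J3  (closing 0-jn rule on J3)
b4 stroke→J2  (J2 flow already set via bond 1)
b5 stroke→J2  (J2 flow already set via bond 1)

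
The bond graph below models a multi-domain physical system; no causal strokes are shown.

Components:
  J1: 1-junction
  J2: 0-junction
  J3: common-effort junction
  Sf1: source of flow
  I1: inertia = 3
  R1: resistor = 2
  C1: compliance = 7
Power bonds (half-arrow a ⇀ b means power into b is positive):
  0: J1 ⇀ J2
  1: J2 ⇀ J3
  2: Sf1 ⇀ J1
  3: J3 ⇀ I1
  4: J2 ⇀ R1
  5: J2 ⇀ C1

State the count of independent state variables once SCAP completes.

2  (C1, I1 all integral)

bond 2 stroke at Sf1  (Sf1 fixes flow; stroke at Sf1)
bond 0 stroke at J1  (J1: bond 2 brought flow, rest push out)
bond 3 stroke at I1  (I1: I, integral causality)
bond 1 stroke at J3  (J3 needs exactly one e-in)
bond 5 stroke at J2  (C1: C, integral causality)
bond 4 stroke at R1  (J2 effort already set via bond 5)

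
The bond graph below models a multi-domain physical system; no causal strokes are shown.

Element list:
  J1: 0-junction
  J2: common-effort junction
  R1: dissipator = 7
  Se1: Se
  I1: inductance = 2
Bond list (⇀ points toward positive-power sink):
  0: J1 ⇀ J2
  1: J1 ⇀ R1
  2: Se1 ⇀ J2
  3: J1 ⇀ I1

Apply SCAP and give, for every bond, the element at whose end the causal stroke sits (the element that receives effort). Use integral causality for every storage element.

bond 2 →J2  (source Se1 imposes e)
bond 0 →J1  (common-e at J2 fixed by 2)
bond 1 →R1  (0-jn J1 has e-setter on 0)
bond 3 →I1  (J1: bond 0 brought effort, rest push out)

β0 stroke at J1
β1 stroke at R1
β2 stroke at J2
β3 stroke at I1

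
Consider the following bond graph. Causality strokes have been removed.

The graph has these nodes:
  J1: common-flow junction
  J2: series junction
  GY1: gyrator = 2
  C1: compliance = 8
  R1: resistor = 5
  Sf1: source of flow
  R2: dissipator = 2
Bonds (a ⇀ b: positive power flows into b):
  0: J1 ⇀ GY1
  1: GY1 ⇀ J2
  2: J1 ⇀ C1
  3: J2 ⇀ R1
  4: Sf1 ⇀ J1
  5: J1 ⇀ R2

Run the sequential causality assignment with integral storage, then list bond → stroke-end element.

bond 0 |J1
bond 1 |J2
bond 2 |J1
bond 3 |R1
bond 4 |Sf1
bond 5 |J1

β4 stroke at Sf1  (source Sf1 imposes f)
β0 stroke at J1  (J1 flow already set via bond 4)
β2 stroke at J1  (J1: bond 4 brought flow, rest push out)
β5 stroke at J1  (J1: bond 4 brought flow, rest push out)
β1 stroke at J2  (through GY1, causality inverts; strokes same side of GY1)
β3 stroke at R1  (J2 needs exactly one f-in)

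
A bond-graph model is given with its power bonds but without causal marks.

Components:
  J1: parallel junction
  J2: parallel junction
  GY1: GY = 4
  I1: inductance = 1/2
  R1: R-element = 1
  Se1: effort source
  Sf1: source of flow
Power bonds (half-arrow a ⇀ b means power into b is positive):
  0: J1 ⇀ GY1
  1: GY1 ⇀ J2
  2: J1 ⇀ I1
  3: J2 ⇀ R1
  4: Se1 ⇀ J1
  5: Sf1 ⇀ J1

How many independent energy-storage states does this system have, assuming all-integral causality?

1  (I1 all integral)

#4 |J1  (source Se1 imposes e)
#5 |Sf1  (Sf1 (Sf) sets flow on bond)
#0 |GY1  (0-jn J1 has e-setter on 4)
#2 |I1  (common-e at J1 fixed by 4)
#1 |GY1  (GY GY1: same side as bond 0)
#3 |J2  (only one effort-in slot at J2)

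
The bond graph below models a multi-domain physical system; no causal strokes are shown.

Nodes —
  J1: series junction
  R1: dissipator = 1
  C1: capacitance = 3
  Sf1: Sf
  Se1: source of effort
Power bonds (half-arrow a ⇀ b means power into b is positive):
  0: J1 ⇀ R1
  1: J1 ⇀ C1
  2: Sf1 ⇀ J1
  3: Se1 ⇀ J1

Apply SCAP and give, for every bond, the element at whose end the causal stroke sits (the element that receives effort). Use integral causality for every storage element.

b0 stroke→J1
b1 stroke→J1
b2 stroke→Sf1
b3 stroke→J1

β2 |Sf1  (Sf1 fixes flow; stroke at Sf1)
β3 |J1  (Se1 fixes effort; stroke away)
β0 |J1  (1-jn J1 has f-setter on 2)
β1 |J1  (J1 flow already set via bond 2)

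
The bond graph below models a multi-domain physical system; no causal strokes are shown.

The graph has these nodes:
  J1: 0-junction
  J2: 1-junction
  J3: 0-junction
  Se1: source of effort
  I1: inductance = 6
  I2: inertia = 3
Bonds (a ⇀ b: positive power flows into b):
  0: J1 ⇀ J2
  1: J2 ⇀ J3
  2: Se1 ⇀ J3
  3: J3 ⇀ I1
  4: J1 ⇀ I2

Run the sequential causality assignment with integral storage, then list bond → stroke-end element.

β0 →J1
β1 →J2
β2 →J3
β3 →I1
β4 →I2

b2 |J3  (Se1 (Se) sets effort on bond)
b1 |J2  (0-jn J3 has e-setter on 2)
b3 |I1  (common-e at J3 fixed by 2)
b0 |J1  (only one flow-in slot at J2)
b4 |I2  (J1 effort already set via bond 0)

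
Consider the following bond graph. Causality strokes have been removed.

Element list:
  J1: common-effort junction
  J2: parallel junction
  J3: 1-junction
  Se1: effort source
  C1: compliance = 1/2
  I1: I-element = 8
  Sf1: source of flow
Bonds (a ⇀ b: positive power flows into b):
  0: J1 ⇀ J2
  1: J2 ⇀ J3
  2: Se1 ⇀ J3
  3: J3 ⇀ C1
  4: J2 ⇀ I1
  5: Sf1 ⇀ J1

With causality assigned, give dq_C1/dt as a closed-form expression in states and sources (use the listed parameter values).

dq_C1/dt = F_Sf1 - p_I1/8

#2 stroke at J3  (Se1: effort source, stroke at far end)
#5 stroke at Sf1  (Sf1: flow source, stroke at near end)
#0 stroke at J1  (J1 needs exactly one e-in)
#3 stroke at J3  (C1 outputs effort q/C1)
#1 stroke at J2  (only one flow-in slot at J3)
#4 stroke at I1  (0-jn J2 has e-setter on 1)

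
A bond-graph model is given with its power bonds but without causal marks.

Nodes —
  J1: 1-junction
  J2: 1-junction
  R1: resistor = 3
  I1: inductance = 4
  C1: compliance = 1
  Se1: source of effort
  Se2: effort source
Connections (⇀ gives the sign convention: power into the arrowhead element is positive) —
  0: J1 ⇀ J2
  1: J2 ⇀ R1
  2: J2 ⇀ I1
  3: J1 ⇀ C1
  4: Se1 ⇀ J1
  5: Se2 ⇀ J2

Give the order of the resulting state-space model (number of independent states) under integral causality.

b4 stroke→J1  (Se1 (Se) sets effort on bond)
b5 stroke→J2  (source Se2 imposes e)
b2 stroke→I1  (I1 integral (f out))
b0 stroke→J2  (1-jn J2 has f-setter on 2)
b1 stroke→J2  (1-jn J2 has f-setter on 2)
b3 stroke→J1  (common-f at J1 fixed by 0)

2  (C1, I1 all integral)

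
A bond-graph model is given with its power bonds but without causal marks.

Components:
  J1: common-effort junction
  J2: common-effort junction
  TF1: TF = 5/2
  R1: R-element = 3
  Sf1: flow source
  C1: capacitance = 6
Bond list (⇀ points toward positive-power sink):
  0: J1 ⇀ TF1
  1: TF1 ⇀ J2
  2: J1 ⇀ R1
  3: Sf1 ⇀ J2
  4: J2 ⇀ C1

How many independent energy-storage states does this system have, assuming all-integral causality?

β3 →Sf1  (Sf1 (Sf) sets flow on bond)
β4 →J2  (C1 integral (e out))
β1 →TF1  (J2 effort already set via bond 4)
β0 →J1  (TF1 one-in-one-out from 1)
β2 →R1  (0-jn J1 has e-setter on 0)

1  (C1 all integral)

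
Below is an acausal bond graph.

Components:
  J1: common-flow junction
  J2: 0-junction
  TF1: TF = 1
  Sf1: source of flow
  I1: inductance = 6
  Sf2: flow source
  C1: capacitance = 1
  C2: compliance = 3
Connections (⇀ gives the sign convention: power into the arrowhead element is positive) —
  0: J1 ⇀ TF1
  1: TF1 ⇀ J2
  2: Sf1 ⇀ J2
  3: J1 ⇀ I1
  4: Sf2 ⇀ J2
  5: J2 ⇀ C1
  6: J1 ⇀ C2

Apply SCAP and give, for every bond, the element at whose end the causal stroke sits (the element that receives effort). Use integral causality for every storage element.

b2 →Sf1  (Sf1: flow source, stroke at near end)
b4 →Sf2  (source Sf2 imposes f)
b3 →I1  (prefer integral on I1)
b0 →J1  (J1: bond 3 brought flow, rest push out)
b6 →J1  (J1 flow already set via bond 3)
b1 →TF1  (TF TF1: opposite of bond 0)
b5 →J2  (J2 needs exactly one e-in)

#0 stroke at J1
#1 stroke at TF1
#2 stroke at Sf1
#3 stroke at I1
#4 stroke at Sf2
#5 stroke at J2
#6 stroke at J1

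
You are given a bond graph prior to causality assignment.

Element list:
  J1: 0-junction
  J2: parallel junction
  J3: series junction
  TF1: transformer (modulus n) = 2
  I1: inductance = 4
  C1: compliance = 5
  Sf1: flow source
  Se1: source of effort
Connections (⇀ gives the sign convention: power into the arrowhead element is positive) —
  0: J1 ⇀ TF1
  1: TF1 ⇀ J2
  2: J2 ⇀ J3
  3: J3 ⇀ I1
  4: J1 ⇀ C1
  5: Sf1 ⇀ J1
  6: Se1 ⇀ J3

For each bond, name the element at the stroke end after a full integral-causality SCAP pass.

b0 →TF1
b1 →J2
b2 →J3
b3 →I1
b4 →J1
b5 →Sf1
b6 →J3

β5 |Sf1  (Sf1 (Sf) sets flow on bond)
β6 |J3  (source Se1 imposes e)
β3 |I1  (I1 integral (f out))
β2 |J3  (J3 flow already set via bond 3)
β1 |J2  (closing 0-jn rule on J2)
β0 |TF1  (TF TF1: opposite of bond 1)
β4 |J1  (only one effort-in slot at J1)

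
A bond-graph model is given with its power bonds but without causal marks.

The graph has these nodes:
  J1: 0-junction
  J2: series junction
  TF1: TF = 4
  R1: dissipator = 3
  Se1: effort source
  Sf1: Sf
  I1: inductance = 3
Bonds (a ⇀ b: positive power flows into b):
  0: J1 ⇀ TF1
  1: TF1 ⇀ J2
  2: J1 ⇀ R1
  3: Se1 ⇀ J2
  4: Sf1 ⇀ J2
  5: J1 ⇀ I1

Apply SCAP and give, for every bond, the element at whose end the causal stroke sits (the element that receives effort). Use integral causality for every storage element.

β3 →J2  (Se1: effort source, stroke at far end)
β4 →Sf1  (Sf1: flow source, stroke at near end)
β1 →J2  (common-f at J2 fixed by 4)
β0 →TF1  (TF1 one-in-one-out from 1)
β5 →I1  (I1 integral (f out))
β2 →J1  (only one effort-in slot at J1)

b0 →TF1
b1 →J2
b2 →J1
b3 →J2
b4 →Sf1
b5 →I1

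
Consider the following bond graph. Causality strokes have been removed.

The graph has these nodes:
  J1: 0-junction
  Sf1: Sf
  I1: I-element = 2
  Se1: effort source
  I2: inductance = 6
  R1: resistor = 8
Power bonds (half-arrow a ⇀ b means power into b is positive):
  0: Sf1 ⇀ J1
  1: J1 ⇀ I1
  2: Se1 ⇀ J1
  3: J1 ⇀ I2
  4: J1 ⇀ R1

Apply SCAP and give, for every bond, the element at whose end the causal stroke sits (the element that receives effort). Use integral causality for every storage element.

β0 stroke at Sf1
β1 stroke at I1
β2 stroke at J1
β3 stroke at I2
β4 stroke at R1

β0 stroke→Sf1  (source Sf1 imposes f)
β2 stroke→J1  (source Se1 imposes e)
β1 stroke→I1  (common-e at J1 fixed by 2)
β3 stroke→I2  (J1: bond 2 brought effort, rest push out)
β4 stroke→R1  (J1 effort already set via bond 2)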